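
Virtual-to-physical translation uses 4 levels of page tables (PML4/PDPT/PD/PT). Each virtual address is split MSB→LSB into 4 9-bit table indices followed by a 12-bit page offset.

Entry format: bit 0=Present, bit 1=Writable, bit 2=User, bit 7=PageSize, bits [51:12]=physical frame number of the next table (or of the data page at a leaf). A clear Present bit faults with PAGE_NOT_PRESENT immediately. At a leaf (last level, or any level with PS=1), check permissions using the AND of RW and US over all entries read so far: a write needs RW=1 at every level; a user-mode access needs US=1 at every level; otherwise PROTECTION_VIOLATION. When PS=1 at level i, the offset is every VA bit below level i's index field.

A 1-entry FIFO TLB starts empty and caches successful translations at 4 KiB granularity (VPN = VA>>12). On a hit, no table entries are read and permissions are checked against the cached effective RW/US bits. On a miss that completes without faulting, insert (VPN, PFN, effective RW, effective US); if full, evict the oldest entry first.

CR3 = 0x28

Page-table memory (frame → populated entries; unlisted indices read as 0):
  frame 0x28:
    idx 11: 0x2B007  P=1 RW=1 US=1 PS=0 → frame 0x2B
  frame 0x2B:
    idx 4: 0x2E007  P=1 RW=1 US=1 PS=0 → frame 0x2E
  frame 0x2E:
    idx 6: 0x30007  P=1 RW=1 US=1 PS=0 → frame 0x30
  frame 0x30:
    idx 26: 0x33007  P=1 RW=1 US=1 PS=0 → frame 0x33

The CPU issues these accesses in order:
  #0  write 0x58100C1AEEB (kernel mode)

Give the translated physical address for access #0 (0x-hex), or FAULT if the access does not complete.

Per-access translation:
#0 VA=0x58100C1AEEB (w,kernel):
  lvl0: tbl 0x28, slot 11 ⇒ 0x2B007 (P1/RW1/US1/PS0)
  lvl1: tbl 0x2B, slot 4 ⇒ 0x2E007 (P1/RW1/US1/PS0)
  lvl2: tbl 0x2E, slot 6 ⇒ 0x30007 (P1/RW1/US1/PS0)
  lvl3: tbl 0x30, slot 26 ⇒ 0x33007 (P1/RW1/US1/PS0)
  → PA=0x33EEB  (4 entries read)

Access #0 PA: 0x33EEB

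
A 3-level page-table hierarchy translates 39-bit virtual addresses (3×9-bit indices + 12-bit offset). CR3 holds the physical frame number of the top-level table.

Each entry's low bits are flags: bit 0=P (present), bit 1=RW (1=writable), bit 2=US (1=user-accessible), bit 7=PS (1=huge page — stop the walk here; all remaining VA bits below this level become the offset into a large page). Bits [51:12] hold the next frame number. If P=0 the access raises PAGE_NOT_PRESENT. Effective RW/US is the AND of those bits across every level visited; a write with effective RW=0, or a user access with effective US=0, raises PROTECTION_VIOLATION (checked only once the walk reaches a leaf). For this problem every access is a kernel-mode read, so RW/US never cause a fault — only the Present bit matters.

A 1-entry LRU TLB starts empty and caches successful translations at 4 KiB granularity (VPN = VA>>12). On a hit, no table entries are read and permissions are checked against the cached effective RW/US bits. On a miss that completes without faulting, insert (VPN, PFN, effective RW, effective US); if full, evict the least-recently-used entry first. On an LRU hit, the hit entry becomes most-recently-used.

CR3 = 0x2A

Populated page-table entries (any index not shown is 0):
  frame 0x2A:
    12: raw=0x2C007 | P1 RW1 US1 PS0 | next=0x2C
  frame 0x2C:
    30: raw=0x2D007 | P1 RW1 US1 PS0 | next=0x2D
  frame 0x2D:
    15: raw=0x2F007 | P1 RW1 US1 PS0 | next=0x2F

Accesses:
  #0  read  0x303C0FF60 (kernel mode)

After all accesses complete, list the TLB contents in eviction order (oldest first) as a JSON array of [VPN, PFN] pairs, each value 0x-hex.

Walk each access:
#0 VA=0x303C0FF60 (r,kernel):
  lvl0: tbl 0x2A, slot 12 ⇒ 0x2C007 (P1/RW1/US1/PS0)
  lvl1: tbl 0x2C, slot 30 ⇒ 0x2D007 (P1/RW1/US1/PS0)
  lvl2: tbl 0x2D, slot 15 ⇒ 0x2F007 (P1/RW1/US1/PS0)
  → PA=0x2FF60  (3 entries read)

TLB: [["0x303C0F", "0x2F"]]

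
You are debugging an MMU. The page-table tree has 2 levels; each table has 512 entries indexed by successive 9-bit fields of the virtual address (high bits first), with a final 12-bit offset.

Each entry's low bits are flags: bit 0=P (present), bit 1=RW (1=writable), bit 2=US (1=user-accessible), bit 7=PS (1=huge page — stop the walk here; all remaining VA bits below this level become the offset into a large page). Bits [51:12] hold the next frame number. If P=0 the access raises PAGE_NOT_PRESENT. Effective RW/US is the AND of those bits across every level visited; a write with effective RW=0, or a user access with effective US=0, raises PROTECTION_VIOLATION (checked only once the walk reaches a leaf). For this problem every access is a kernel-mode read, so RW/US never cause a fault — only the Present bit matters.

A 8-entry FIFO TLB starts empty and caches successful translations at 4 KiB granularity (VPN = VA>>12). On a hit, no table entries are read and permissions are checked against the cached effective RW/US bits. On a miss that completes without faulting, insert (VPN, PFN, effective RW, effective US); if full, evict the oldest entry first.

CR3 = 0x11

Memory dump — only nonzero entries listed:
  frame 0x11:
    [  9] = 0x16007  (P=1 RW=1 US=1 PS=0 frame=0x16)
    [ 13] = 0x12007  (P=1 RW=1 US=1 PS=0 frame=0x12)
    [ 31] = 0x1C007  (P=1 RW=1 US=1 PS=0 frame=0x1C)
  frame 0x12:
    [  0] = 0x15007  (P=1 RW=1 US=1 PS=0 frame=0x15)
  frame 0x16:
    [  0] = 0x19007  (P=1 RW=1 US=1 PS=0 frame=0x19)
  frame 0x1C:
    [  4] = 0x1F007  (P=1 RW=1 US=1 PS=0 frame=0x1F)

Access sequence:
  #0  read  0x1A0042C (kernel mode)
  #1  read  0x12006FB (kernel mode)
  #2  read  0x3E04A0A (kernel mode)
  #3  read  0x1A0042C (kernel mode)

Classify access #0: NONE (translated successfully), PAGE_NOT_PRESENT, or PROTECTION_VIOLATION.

Trace:
#0 VA=0x1A0042C (r,kernel):
  [0] read 0x11 idx=13: raw=0x12007 flags P=1 W=1 U=1 S=0
  [1] read 0x12 idx=0: raw=0x15007 flags P=1 W=1 U=1 S=0
  → PA=0x1542C  (2 entries read)
#1 VA=0x12006FB (r,kernel):
  [0] read 0x11 idx=9: raw=0x16007 flags P=1 W=1 U=1 S=0
  [1] read 0x16 idx=0: raw=0x19007 flags P=1 W=1 U=1 S=0
  → PA=0x196FB  (2 entries read)
#2 VA=0x3E04A0A (r,kernel):
  [0] read 0x11 idx=31: raw=0x1C007 flags P=1 W=1 U=1 S=0
  [1] read 0x1C idx=4: raw=0x1F007 flags P=1 W=1 U=1 S=0
  → PA=0x1FA0A  (2 entries read)
#3 VA=0x1A0042C (r,kernel):
  TLB hit vpn=0x1A00 → PA=0x1542C

Access #0 fault: NONE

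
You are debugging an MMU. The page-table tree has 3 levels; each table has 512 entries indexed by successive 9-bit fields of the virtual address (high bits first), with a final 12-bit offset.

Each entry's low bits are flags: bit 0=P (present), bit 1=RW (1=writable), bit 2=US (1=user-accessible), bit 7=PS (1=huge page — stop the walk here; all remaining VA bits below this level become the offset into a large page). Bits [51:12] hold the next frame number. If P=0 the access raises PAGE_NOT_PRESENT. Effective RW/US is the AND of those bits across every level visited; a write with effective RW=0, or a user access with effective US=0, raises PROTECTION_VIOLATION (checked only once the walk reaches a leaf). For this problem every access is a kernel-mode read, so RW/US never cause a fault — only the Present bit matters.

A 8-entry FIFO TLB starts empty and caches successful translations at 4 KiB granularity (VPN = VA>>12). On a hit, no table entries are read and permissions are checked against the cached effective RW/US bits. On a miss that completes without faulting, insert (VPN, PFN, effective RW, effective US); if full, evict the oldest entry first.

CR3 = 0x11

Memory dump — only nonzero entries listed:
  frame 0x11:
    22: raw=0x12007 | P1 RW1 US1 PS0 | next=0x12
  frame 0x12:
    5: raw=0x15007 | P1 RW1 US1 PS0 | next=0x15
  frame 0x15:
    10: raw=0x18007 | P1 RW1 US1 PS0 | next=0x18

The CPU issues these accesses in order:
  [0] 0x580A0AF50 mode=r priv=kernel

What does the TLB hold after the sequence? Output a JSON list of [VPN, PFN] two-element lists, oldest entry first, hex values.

Walk each access:
#0 VA=0x580A0AF50 (r,kernel):
  [0] read 0x11 idx=22: raw=0x12007 flags P=1 W=1 U=1 S=0
  [1] read 0x12 idx=5: raw=0x15007 flags P=1 W=1 U=1 S=0
  [2] read 0x15 idx=10: raw=0x18007 flags P=1 W=1 U=1 S=0
  ⇒ phys 0x18F50  [3 reads]

TLB: [["0x580A0A", "0x18"]]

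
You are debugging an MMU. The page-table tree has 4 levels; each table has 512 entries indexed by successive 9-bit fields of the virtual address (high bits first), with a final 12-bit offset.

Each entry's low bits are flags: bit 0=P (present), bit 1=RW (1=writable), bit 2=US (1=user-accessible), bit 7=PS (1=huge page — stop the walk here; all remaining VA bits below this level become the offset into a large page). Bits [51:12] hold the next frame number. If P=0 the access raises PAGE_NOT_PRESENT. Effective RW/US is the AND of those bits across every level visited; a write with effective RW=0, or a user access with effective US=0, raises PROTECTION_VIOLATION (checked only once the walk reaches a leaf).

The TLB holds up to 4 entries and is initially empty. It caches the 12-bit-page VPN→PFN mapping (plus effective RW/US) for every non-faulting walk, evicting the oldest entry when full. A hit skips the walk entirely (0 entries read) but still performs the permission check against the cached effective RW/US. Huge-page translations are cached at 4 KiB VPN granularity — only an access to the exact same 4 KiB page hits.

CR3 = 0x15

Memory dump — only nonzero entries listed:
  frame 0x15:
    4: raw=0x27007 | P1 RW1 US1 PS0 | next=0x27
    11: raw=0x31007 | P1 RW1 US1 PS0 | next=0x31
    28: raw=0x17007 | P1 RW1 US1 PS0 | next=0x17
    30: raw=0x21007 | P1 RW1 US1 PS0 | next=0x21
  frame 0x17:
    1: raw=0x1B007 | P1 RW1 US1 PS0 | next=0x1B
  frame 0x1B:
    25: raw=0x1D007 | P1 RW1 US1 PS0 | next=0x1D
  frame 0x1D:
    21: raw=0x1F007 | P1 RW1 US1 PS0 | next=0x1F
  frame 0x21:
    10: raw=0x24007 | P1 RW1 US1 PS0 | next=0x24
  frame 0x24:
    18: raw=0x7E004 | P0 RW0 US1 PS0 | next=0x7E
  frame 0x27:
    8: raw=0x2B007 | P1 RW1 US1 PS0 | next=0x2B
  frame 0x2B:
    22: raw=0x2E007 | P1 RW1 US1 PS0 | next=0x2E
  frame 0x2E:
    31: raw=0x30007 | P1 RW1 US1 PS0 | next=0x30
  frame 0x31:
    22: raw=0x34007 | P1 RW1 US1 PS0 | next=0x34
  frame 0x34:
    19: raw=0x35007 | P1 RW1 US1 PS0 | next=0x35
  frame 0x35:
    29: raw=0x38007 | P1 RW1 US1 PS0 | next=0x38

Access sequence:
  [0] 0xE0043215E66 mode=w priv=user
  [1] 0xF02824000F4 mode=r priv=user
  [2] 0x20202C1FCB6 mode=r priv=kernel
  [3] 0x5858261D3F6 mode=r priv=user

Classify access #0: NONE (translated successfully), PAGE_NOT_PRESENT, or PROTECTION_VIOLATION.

Trace:
#0 VA=0xE0043215E66 (w,user):
  [0] read 0x15 idx=28: raw=0x17007 flags P=1 W=1 U=1 S=0
  [1] read 0x17 idx=1: raw=0x1B007 flags P=1 W=1 U=1 S=0
  [2] read 0x1B idx=25: raw=0x1D007 flags P=1 W=1 U=1 S=0
  [3] read 0x1D idx=21: raw=0x1F007 flags P=1 W=1 U=1 S=0
  → PA=0x1FE66  (4 entries read)
#1 VA=0xF02824000F4 (r,user):
  [0] read 0x15 idx=30: raw=0x21007 flags P=1 W=1 U=1 S=0
  [1] read 0x21 idx=10: raw=0x24007 flags P=1 W=1 U=1 S=0
  [2] read 0x24 idx=18: raw=0x7E004 flags P=0 W=0 U=1 S=0
  → PAGE_NOT_PRESENT  (3 entries read)
#2 VA=0x20202C1FCB6 (r,kernel):
  [0] read 0x15 idx=4: raw=0x27007 flags P=1 W=1 U=1 S=0
  [1] read 0x27 idx=8: raw=0x2B007 flags P=1 W=1 U=1 S=0
  [2] read 0x2B idx=22: raw=0x2E007 flags P=1 W=1 U=1 S=0
  [3] read 0x2E idx=31: raw=0x30007 flags P=1 W=1 U=1 S=0
  → PA=0x30CB6  (4 entries read)
#3 VA=0x5858261D3F6 (r,user):
  [0] read 0x15 idx=11: raw=0x31007 flags P=1 W=1 U=1 S=0
  [1] read 0x31 idx=22: raw=0x34007 flags P=1 W=1 U=1 S=0
  [2] read 0x34 idx=19: raw=0x35007 flags P=1 W=1 U=1 S=0
  [3] read 0x35 idx=29: raw=0x38007 flags P=1 W=1 U=1 S=0
  → PA=0x383F6  (4 entries read)

Access #0 fault: NONE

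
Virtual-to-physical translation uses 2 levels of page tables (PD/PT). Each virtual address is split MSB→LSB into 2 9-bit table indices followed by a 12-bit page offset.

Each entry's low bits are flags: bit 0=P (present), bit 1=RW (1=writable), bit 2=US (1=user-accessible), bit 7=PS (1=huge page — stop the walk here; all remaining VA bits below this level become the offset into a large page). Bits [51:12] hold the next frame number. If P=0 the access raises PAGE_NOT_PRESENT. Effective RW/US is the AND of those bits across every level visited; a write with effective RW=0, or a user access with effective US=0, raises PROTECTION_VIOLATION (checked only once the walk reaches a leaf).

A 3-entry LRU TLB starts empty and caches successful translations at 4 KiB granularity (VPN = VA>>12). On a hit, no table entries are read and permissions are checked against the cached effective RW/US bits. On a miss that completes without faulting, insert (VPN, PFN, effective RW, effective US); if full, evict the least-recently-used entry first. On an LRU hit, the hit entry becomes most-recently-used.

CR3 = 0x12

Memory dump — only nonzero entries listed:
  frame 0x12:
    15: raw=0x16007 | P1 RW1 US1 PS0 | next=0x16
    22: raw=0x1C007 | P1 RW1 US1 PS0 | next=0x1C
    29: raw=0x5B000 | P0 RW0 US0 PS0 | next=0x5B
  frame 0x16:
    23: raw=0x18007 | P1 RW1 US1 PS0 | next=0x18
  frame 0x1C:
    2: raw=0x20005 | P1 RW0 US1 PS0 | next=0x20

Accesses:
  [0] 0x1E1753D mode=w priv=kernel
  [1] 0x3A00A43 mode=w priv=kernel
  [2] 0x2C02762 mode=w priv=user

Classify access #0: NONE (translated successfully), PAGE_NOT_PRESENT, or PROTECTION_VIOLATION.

Trace:
#0 VA=0x1E1753D (w,kernel):
  L0 @0x12[15] → 0x16007  P=1,RW=1,US=1,PS=0
  L1 @0x16[23] → 0x18007  P=1,RW=1,US=1,PS=0
  ✓ 0x1853D  — 2 lookups
#1 VA=0x3A00A43 (w,kernel):
  L0 @0x12[29] → 0x5B000  P=0,RW=0,US=0,PS=0
  ⇒ fault: PAGE_NOT_PRESENT  — 1 lookups
#2 VA=0x2C02762 (w,user):
  L0 @0x12[22] → 0x1C007  P=1,RW=1,US=1,PS=0
  L1 @0x1C[2] → 0x20005  P=1,RW=0,US=1,PS=0
  ⇒ fault: PROTECTION_VIOLATION  — 2 lookups

Access #0 fault: NONE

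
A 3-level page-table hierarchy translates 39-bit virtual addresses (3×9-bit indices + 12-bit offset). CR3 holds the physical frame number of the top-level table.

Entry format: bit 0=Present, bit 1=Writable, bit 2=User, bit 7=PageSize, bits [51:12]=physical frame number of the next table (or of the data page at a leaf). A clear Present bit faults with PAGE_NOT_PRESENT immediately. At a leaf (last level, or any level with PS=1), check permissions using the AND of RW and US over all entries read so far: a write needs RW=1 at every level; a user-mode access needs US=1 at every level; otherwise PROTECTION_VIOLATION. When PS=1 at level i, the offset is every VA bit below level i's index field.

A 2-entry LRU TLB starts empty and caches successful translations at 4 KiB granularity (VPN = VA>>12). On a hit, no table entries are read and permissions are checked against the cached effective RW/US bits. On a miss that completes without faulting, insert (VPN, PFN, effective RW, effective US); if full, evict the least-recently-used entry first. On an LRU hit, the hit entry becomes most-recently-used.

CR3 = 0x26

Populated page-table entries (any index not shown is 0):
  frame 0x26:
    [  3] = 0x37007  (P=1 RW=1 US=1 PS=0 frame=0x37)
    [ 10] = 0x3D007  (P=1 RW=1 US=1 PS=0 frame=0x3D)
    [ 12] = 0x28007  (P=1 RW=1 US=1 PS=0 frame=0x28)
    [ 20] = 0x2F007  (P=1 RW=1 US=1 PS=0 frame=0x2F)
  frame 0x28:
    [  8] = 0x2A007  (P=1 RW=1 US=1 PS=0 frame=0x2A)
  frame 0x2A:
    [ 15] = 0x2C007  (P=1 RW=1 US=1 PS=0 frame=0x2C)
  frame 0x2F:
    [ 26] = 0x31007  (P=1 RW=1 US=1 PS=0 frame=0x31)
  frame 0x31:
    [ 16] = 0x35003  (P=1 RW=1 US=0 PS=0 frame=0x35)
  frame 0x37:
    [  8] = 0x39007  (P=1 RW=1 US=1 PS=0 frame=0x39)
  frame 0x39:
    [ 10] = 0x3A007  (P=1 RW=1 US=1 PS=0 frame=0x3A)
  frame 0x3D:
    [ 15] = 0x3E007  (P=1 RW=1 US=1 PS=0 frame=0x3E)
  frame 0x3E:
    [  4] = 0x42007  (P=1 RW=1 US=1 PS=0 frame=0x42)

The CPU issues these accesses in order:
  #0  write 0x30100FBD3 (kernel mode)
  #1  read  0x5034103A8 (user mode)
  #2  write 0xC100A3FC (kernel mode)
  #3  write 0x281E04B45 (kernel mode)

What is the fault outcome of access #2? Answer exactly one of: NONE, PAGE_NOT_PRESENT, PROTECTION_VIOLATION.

Trace:
#0 VA=0x30100FBD3 (w,kernel):
  L0: frame=0x26 idx=12 entry=0x28007 [P=1 RW=1 US=1 PS=0]
  L1: frame=0x28 idx=8 entry=0x2A007 [P=1 RW=1 US=1 PS=0]
  L2: frame=0x2A idx=15 entry=0x2C007 [P=1 RW=1 US=1 PS=0]
  ✓ 0x2CBD3  — 3 lookups
#1 VA=0x5034103A8 (r,user):
  L0: frame=0x26 idx=20 entry=0x2F007 [P=1 RW=1 US=1 PS=0]
  L1: frame=0x2F idx=26 entry=0x31007 [P=1 RW=1 US=1 PS=0]
  L2: frame=0x31 idx=16 entry=0x35003 [P=1 RW=1 US=0 PS=0]
  ✗ PROTECTION_VIOLATION  [3 reads]
#2 VA=0xC100A3FC (w,kernel):
  L0: frame=0x26 idx=3 entry=0x37007 [P=1 RW=1 US=1 PS=0]
  L1: frame=0x37 idx=8 entry=0x39007 [P=1 RW=1 US=1 PS=0]
  L2: frame=0x39 idx=10 entry=0x3A007 [P=1 RW=1 US=1 PS=0]
  ✓ 0x3A3FC  — 3 lookups
#3 VA=0x281E04B45 (w,kernel):
  L0: frame=0x26 idx=10 entry=0x3D007 [P=1 RW=1 US=1 PS=0]
  L1: frame=0x3D idx=15 entry=0x3E007 [P=1 RW=1 US=1 PS=0]
  L2: frame=0x3E idx=4 entry=0x42007 [P=1 RW=1 US=1 PS=0]
  ✓ 0x42B45  — 3 lookups

Access #2 fault: NONE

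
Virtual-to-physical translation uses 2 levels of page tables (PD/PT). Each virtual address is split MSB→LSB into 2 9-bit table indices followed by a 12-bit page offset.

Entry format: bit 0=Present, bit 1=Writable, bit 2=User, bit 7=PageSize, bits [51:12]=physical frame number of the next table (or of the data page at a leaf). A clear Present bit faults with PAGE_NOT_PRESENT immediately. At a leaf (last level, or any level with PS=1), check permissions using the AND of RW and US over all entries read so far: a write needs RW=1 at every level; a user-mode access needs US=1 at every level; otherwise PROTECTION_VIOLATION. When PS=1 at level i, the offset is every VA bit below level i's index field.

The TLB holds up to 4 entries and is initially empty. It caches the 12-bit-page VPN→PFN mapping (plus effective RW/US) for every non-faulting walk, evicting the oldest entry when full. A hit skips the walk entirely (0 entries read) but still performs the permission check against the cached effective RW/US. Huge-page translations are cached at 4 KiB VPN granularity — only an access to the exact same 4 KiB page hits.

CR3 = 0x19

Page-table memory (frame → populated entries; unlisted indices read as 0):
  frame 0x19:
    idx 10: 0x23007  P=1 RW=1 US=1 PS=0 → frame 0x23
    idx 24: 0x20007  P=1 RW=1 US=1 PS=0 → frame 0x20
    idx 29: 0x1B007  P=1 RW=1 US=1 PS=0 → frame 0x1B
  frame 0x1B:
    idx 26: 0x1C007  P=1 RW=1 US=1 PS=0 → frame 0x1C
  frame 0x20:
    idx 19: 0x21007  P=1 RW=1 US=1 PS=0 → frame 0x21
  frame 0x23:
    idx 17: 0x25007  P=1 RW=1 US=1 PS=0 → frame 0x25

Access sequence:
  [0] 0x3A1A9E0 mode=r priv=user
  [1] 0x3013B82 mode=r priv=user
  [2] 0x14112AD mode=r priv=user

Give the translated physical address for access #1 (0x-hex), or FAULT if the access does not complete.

Trace:
#0 VA=0x3A1A9E0 (r,user):
  L0 @0x19[29] → 0x1B007  P=1,RW=1,US=1,PS=0
  L1 @0x1B[26] → 0x1C007  P=1,RW=1,US=1,PS=0
  ✓ 0x1C9E0  — 2 lookups
#1 VA=0x3013B82 (r,user):
  L0 @0x19[24] → 0x20007  P=1,RW=1,US=1,PS=0
  L1 @0x20[19] → 0x21007  P=1,RW=1,US=1,PS=0
  ✓ 0x21B82  — 2 lookups
#2 VA=0x14112AD (r,user):
  L0 @0x19[10] → 0x23007  P=1,RW=1,US=1,PS=0
  L1 @0x23[17] → 0x25007  P=1,RW=1,US=1,PS=0
  ✓ 0x252AD  — 2 lookups

Access #1 PA: 0x21B82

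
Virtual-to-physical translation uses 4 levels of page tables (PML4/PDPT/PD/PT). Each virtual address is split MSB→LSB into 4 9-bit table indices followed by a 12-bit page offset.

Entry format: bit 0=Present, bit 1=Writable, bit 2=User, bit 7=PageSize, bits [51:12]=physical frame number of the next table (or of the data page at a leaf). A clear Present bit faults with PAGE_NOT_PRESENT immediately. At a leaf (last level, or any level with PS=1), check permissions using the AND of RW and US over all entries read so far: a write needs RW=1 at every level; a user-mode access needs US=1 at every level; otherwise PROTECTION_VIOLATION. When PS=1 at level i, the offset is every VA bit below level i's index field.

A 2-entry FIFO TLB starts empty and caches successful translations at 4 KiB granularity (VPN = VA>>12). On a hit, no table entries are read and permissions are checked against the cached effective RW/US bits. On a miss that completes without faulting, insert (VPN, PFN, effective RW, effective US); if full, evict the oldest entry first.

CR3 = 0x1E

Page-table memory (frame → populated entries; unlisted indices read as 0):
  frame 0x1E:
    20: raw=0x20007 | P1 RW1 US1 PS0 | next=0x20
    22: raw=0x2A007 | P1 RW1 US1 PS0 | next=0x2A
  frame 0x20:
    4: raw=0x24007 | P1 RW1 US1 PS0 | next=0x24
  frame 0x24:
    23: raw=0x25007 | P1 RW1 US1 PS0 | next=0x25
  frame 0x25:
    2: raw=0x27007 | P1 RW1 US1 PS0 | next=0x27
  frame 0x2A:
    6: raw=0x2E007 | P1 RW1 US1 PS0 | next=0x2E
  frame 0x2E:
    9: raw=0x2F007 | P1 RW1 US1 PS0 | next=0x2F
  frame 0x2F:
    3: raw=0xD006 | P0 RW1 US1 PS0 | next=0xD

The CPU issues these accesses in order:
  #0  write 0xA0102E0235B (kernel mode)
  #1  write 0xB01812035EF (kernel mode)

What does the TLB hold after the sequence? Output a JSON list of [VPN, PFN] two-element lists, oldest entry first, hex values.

Walk each access:
#0 VA=0xA0102E0235B (w,kernel):
  lvl0: tbl 0x1E, slot 20 ⇒ 0x20007 (P1/RW1/US1/PS0)
  lvl1: tbl 0x20, slot 4 ⇒ 0x24007 (P1/RW1/US1/PS0)
  lvl2: tbl 0x24, slot 23 ⇒ 0x25007 (P1/RW1/US1/PS0)
  lvl3: tbl 0x25, slot 2 ⇒ 0x27007 (P1/RW1/US1/PS0)
  ⇒ phys 0x2735B  [4 reads]
#1 VA=0xB01812035EF (w,kernel):
  lvl0: tbl 0x1E, slot 22 ⇒ 0x2A007 (P1/RW1/US1/PS0)
  lvl1: tbl 0x2A, slot 6 ⇒ 0x2E007 (P1/RW1/US1/PS0)
  lvl2: tbl 0x2E, slot 9 ⇒ 0x2F007 (P1/RW1/US1/PS0)
  lvl3: tbl 0x2F, slot 3 ⇒ 0xD006 (P0/RW1/US1/PS0)
  ✗ PAGE_NOT_PRESENT  [4 reads]

TLB: [["0xA0102E02", "0x27"]]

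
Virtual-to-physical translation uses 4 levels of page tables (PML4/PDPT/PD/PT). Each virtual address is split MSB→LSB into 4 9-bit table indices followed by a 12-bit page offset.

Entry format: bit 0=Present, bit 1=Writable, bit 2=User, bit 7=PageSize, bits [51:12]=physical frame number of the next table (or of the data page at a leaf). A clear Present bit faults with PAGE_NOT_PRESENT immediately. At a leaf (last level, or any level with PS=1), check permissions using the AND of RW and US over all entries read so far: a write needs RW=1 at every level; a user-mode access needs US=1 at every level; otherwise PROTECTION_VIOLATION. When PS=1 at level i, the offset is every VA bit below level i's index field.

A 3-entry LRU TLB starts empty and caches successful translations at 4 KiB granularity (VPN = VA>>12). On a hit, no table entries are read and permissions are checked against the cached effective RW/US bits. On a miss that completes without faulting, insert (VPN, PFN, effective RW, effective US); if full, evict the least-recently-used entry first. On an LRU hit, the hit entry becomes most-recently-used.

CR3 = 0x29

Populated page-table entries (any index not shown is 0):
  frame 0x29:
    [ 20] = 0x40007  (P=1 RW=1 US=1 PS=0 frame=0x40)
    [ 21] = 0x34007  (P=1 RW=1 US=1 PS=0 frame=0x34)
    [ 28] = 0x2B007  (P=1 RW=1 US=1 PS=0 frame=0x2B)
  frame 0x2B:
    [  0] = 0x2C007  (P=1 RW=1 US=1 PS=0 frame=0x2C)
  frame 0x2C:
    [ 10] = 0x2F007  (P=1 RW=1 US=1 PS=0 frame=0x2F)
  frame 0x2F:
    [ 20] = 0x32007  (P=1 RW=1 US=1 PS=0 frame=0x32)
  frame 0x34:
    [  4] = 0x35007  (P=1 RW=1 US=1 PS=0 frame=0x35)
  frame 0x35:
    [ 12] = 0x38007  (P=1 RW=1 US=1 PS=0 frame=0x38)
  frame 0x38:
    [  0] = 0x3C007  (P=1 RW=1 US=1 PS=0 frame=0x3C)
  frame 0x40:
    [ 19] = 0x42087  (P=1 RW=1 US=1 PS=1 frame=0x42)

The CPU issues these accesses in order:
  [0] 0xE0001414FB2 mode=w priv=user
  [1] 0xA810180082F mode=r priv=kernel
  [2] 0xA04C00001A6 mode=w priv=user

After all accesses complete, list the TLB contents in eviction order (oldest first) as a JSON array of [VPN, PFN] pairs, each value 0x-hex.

Trace:
#0 VA=0xE0001414FB2 (w,user):
  lvl0: tbl 0x29, slot 28 ⇒ 0x2B007 (P1/RW1/US1/PS0)
  lvl1: tbl 0x2B, slot 0 ⇒ 0x2C007 (P1/RW1/US1/PS0)
  lvl2: tbl 0x2C, slot 10 ⇒ 0x2F007 (P1/RW1/US1/PS0)
  lvl3: tbl 0x2F, slot 20 ⇒ 0x32007 (P1/RW1/US1/PS0)
  ✓ 0x32FB2  — 4 lookups
#1 VA=0xA810180082F (r,kernel):
  lvl0: tbl 0x29, slot 21 ⇒ 0x34007 (P1/RW1/US1/PS0)
  lvl1: tbl 0x34, slot 4 ⇒ 0x35007 (P1/RW1/US1/PS0)
  lvl2: tbl 0x35, slot 12 ⇒ 0x38007 (P1/RW1/US1/PS0)
  lvl3: tbl 0x38, slot 0 ⇒ 0x3C007 (P1/RW1/US1/PS0)
  ✓ 0x3C82F  — 4 lookups
#2 VA=0xA04C00001A6 (w,user):
  lvl0: tbl 0x29, slot 20 ⇒ 0x40007 (P1/RW1/US1/PS0)
  lvl1: tbl 0x40, slot 19 ⇒ 0x42087 (P1/RW1/US1/PS1)
  ✓ 0x421A6 (huge @L1)  — 2 lookups

TLB: [["0xE0001414", "0x32"], ["0xA8101800", "0x3C"], ["0xA04C0000", "0x42"]]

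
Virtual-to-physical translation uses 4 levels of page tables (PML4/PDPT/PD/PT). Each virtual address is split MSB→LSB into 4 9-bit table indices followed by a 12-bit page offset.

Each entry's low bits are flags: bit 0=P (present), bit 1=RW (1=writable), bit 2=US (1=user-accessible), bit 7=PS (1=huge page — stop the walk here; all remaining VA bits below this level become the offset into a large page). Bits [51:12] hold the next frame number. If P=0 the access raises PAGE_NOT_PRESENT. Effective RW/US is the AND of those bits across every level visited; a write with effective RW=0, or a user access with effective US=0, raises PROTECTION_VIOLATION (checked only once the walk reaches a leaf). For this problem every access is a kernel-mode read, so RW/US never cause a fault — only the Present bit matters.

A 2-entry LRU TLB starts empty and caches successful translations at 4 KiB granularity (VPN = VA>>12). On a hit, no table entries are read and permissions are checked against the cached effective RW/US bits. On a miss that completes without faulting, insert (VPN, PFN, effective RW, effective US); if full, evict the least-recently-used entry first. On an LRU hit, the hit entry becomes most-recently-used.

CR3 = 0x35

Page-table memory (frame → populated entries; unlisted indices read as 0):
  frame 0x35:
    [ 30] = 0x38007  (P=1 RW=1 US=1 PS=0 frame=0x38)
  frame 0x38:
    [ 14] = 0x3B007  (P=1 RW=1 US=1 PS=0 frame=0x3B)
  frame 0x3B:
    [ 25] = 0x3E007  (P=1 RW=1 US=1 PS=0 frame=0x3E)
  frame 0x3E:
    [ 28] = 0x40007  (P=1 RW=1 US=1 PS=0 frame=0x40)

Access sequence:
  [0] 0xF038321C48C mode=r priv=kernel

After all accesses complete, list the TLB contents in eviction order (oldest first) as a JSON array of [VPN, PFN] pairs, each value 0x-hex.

Trace:
#0 VA=0xF038321C48C (r,kernel):
  L0 @0x35[30] → 0x38007  P=1,RW=1,US=1,PS=0
  L1 @0x38[14] → 0x3B007  P=1,RW=1,US=1,PS=0
  L2 @0x3B[25] → 0x3E007  P=1,RW=1,US=1,PS=0
  L3 @0x3E[28] → 0x40007  P=1,RW=1,US=1,PS=0
  ⇒ phys 0x4048C  [4 reads]

TLB: [["0xF038321C", "0x40"]]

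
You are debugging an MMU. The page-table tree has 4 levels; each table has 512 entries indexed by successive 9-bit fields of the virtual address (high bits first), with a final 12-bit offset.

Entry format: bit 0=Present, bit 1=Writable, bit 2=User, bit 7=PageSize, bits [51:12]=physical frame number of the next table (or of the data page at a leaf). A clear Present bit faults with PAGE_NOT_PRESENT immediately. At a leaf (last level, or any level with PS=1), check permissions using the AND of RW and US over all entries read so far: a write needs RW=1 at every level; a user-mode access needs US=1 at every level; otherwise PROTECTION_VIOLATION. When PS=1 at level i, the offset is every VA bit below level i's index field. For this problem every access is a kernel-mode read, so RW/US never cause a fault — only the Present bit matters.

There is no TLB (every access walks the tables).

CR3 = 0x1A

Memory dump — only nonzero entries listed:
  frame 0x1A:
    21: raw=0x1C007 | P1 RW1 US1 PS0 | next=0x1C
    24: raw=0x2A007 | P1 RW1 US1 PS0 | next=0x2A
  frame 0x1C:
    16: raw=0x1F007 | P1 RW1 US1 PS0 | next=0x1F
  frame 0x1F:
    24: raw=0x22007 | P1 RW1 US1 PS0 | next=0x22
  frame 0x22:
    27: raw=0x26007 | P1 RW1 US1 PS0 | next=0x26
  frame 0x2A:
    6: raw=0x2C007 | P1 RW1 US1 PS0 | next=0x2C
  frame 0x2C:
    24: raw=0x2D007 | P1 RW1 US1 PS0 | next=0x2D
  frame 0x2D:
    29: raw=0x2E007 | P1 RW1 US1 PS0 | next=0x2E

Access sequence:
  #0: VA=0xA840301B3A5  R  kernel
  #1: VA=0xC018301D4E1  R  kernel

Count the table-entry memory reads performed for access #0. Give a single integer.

Walk each access:
#0 VA=0xA840301B3A5 (r,kernel):
  L0 @0x1A[21] → 0x1C007  P=1,RW=1,US=1,PS=0
  L1 @0x1C[16] → 0x1F007  P=1,RW=1,US=1,PS=0
  L2 @0x1F[24] → 0x22007  P=1,RW=1,US=1,PS=0
  L3 @0x22[27] → 0x26007  P=1,RW=1,US=1,PS=0
  ✓ 0x263A5  — 4 lookups
#1 VA=0xC018301D4E1 (r,kernel):
  L0 @0x1A[24] → 0x2A007  P=1,RW=1,US=1,PS=0
  L1 @0x2A[6] → 0x2C007  P=1,RW=1,US=1,PS=0
  L2 @0x2C[24] → 0x2D007  P=1,RW=1,US=1,PS=0
  L3 @0x2D[29] → 0x2E007  P=1,RW=1,US=1,PS=0
  ✓ 0x2E4E1  — 4 lookups

Entries read for #0: 4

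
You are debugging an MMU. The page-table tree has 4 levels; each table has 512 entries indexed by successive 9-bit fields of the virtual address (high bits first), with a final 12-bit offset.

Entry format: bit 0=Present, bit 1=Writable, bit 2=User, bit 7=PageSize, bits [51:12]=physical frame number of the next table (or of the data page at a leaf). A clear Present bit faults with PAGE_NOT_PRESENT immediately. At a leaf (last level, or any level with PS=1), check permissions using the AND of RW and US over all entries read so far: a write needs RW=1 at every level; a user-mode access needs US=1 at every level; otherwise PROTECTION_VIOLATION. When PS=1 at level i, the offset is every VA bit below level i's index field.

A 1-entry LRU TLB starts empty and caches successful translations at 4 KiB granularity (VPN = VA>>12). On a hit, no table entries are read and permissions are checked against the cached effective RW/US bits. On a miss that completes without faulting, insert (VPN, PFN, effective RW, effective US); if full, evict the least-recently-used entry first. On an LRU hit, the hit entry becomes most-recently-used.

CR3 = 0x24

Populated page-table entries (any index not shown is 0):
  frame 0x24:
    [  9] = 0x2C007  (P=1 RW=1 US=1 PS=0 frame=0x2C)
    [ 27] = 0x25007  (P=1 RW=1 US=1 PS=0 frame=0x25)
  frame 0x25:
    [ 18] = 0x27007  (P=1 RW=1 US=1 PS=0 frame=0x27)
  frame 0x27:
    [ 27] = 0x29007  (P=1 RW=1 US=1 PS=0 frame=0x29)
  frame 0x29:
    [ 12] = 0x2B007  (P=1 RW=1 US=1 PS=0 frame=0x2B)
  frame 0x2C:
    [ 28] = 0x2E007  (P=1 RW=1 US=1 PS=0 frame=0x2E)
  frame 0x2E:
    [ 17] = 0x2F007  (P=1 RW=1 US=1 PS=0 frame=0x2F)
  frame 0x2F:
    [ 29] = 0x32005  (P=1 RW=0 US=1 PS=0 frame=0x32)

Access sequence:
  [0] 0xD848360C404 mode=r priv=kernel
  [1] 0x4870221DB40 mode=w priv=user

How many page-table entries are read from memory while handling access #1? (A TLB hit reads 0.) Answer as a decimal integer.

Per-access translation:
#0 VA=0xD848360C404 (r,kernel):
  L0 @0x24[27] → 0x25007  P=1,RW=1,US=1,PS=0
  L1 @0x25[18] → 0x27007  P=1,RW=1,US=1,PS=0
  L2 @0x27[27] → 0x29007  P=1,RW=1,US=1,PS=0
  L3 @0x29[12] → 0x2B007  P=1,RW=1,US=1,PS=0
  ✓ 0x2B404  — 4 lookups
#1 VA=0x4870221DB40 (w,user):
  L0 @0x24[9] → 0x2C007  P=1,RW=1,US=1,PS=0
  L1 @0x2C[28] → 0x2E007  P=1,RW=1,US=1,PS=0
  L2 @0x2E[17] → 0x2F007  P=1,RW=1,US=1,PS=0
  L3 @0x2F[29] → 0x32005  P=1,RW=0,US=1,PS=0
  ⇒ fault: PROTECTION_VIOLATION  — 4 lookups

Entries read for #1: 4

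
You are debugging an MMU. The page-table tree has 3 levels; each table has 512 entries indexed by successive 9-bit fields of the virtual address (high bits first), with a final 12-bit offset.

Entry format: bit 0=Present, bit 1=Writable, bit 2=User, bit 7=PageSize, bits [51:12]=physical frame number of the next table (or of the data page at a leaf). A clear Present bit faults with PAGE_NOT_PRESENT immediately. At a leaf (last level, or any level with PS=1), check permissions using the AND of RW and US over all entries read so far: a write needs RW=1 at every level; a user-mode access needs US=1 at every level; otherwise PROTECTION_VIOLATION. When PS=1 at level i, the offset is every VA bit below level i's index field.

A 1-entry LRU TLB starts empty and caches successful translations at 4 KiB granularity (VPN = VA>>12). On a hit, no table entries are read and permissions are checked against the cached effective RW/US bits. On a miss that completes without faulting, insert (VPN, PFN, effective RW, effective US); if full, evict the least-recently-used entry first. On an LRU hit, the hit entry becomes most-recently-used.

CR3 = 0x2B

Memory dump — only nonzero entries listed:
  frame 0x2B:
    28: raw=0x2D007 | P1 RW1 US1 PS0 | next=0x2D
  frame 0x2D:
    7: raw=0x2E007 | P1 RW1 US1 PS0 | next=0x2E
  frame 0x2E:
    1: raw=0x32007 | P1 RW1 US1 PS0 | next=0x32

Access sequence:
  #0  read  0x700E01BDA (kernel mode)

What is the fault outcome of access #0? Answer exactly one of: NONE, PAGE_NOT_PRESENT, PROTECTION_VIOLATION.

Trace:
#0 VA=0x700E01BDA (r,kernel):
  lvl0: tbl 0x2B, slot 28 ⇒ 0x2D007 (P1/RW1/US1/PS0)
  lvl1: tbl 0x2D, slot 7 ⇒ 0x2E007 (P1/RW1/US1/PS0)
  lvl2: tbl 0x2E, slot 1 ⇒ 0x32007 (P1/RW1/US1/PS0)
  ✓ 0x32BDA  — 3 lookups

Access #0 fault: NONE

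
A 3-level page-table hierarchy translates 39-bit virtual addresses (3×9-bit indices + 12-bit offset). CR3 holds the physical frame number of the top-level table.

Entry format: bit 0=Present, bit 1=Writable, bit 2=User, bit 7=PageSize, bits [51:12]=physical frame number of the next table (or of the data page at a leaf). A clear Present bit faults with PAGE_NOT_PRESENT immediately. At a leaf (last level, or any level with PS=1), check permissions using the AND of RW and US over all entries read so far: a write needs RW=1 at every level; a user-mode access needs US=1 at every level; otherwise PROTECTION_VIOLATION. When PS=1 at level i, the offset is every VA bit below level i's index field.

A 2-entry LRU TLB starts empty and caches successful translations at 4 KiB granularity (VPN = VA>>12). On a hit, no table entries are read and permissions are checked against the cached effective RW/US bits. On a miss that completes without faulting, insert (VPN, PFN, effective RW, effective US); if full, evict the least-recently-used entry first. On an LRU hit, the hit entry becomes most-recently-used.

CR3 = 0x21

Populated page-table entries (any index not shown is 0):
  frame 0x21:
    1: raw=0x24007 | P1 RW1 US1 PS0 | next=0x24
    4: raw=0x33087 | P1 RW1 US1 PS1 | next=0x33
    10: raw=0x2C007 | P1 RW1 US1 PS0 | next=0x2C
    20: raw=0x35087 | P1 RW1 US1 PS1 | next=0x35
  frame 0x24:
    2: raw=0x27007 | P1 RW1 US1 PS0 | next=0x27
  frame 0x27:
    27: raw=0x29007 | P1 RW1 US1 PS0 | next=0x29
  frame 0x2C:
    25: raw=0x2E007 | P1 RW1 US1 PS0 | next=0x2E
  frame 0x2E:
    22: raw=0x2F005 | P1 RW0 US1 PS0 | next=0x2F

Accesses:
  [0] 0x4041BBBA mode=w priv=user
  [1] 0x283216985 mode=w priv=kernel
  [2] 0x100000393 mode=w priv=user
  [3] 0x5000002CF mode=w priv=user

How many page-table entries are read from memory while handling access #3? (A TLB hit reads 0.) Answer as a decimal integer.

Per-access translation:
#0 VA=0x4041BBBA (w,user):
  L0: frame=0x21 idx=1 entry=0x24007 [P=1 RW=1 US=1 PS=0]
  L1: frame=0x24 idx=2 entry=0x27007 [P=1 RW=1 US=1 PS=0]
  L2: frame=0x27 idx=27 entry=0x29007 [P=1 RW=1 US=1 PS=0]
  → PA=0x29BBA  (3 entries read)
#1 VA=0x283216985 (w,kernel):
  L0: frame=0x21 idx=10 entry=0x2C007 [P=1 RW=1 US=1 PS=0]
  L1: frame=0x2C idx=25 entry=0x2E007 [P=1 RW=1 US=1 PS=0]
  L2: frame=0x2E idx=22 entry=0x2F005 [P=1 RW=0 US=1 PS=0]
  ⇒ fault: PROTECTION_VIOLATION  — 3 lookups
#2 VA=0x100000393 (w,user):
  L0: frame=0x21 idx=4 entry=0x33087 [P=1 RW=1 US=1 PS=1]
  → PA=0x33393 (huge @L0)  (1 entries read)
#3 VA=0x5000002CF (w,user):
  L0: frame=0x21 idx=20 entry=0x35087 [P=1 RW=1 US=1 PS=1]
  → PA=0x352CF (huge @L0)  (1 entries read)

Entries read for #3: 1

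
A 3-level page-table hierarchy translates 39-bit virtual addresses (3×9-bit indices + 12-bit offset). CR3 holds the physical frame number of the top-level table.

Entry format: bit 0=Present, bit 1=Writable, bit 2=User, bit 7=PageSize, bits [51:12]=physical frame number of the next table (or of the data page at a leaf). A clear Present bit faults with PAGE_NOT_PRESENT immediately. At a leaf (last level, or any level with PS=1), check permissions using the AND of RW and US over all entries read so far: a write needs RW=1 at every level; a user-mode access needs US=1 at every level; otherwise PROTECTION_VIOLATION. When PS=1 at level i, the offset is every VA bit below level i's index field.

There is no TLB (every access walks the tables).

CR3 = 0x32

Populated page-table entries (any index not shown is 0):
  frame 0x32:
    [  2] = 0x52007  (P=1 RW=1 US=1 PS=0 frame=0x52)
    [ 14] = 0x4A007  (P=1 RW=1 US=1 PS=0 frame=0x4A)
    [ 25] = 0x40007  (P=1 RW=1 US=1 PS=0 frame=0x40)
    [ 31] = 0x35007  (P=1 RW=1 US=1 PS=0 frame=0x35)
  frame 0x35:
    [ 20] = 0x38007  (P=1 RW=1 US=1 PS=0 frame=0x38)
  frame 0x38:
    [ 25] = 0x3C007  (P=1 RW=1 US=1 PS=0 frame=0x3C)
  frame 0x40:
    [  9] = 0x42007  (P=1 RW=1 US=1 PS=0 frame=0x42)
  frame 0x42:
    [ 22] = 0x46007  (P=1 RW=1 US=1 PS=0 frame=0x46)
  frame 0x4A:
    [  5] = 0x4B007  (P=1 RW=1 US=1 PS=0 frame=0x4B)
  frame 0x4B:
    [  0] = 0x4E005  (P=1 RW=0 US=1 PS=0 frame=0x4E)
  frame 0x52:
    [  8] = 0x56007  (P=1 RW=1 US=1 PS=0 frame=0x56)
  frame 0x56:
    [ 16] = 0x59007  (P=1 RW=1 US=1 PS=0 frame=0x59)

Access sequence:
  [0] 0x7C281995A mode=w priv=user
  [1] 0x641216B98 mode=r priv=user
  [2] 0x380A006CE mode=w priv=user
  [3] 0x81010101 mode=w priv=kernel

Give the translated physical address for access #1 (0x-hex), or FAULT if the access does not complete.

Trace:
#0 VA=0x7C281995A (w,user):
  [0] read 0x32 idx=31: raw=0x35007 flags P=1 W=1 U=1 S=0
  [1] read 0x35 idx=20: raw=0x38007 flags P=1 W=1 U=1 S=0
  [2] read 0x38 idx=25: raw=0x3C007 flags P=1 W=1 U=1 S=0
  → PA=0x3C95A  (3 entries read)
#1 VA=0x641216B98 (r,user):
  [0] read 0x32 idx=25: raw=0x40007 flags P=1 W=1 U=1 S=0
  [1] read 0x40 idx=9: raw=0x42007 flags P=1 W=1 U=1 S=0
  [2] read 0x42 idx=22: raw=0x46007 flags P=1 W=1 U=1 S=0
  → PA=0x46B98  (3 entries read)
#2 VA=0x380A006CE (w,user):
  [0] read 0x32 idx=14: raw=0x4A007 flags P=1 W=1 U=1 S=0
  [1] read 0x4A idx=5: raw=0x4B007 flags P=1 W=1 U=1 S=0
  [2] read 0x4B idx=0: raw=0x4E005 flags P=1 W=0 U=1 S=0
  → PROTECTION_VIOLATION  (3 entries read)
#3 VA=0x81010101 (w,kernel):
  [0] read 0x32 idx=2: raw=0x52007 flags P=1 W=1 U=1 S=0
  [1] read 0x52 idx=8: raw=0x56007 flags P=1 W=1 U=1 S=0
  [2] read 0x56 idx=16: raw=0x59007 flags P=1 W=1 U=1 S=0
  → PA=0x59101  (3 entries read)

Access #1 PA: 0x46B98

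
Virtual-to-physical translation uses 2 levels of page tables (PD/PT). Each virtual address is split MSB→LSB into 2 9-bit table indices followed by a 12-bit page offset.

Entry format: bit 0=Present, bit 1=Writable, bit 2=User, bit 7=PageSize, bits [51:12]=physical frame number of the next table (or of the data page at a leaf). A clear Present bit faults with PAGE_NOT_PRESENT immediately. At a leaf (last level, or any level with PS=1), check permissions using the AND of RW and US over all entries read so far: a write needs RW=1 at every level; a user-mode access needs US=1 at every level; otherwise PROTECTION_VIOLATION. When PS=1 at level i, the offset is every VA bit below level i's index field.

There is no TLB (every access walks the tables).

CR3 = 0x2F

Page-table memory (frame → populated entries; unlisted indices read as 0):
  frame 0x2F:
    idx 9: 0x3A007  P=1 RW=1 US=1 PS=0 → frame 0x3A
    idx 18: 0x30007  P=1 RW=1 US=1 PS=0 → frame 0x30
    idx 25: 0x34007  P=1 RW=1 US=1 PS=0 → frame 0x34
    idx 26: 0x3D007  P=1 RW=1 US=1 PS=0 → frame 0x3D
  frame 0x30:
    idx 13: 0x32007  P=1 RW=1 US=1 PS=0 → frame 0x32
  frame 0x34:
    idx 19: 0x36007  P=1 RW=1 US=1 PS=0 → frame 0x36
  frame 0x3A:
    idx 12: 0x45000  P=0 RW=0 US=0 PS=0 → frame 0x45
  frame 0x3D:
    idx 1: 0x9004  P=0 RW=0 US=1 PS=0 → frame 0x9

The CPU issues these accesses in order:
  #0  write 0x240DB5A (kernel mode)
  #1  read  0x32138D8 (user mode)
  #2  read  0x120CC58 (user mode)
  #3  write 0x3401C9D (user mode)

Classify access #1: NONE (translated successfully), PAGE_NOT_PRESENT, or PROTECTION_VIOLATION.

Per-access translation:
#0 VA=0x240DB5A (w,kernel):
  L0 @0x2F[18] → 0x30007  P=1,RW=1,US=1,PS=0
  L1 @0x30[13] → 0x32007  P=1,RW=1,US=1,PS=0
  ✓ 0x32B5A  — 2 lookups
#1 VA=0x32138D8 (r,user):
  L0 @0x2F[25] → 0x34007  P=1,RW=1,US=1,PS=0
  L1 @0x34[19] → 0x36007  P=1,RW=1,US=1,PS=0
  ✓ 0x368D8  — 2 lookups
#2 VA=0x120CC58 (r,user):
  L0 @0x2F[9] → 0x3A007  P=1,RW=1,US=1,PS=0
  L1 @0x3A[12] → 0x45000  P=0,RW=0,US=0,PS=0
  ⇒ fault: PAGE_NOT_PRESENT  — 2 lookups
#3 VA=0x3401C9D (w,user):
  L0 @0x2F[26] → 0x3D007  P=1,RW=1,US=1,PS=0
  L1 @0x3D[1] → 0x9004  P=0,RW=0,US=1,PS=0
  ⇒ fault: PAGE_NOT_PRESENT  — 2 lookups

Access #1 fault: NONE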